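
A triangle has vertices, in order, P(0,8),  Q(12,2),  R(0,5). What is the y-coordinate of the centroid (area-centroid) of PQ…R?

5

Apply the shoelace (surveyor's) formula. First the cross-terms c_i = x_i·y_{i+1} − x_{i+1}·y_i:
  -96, 60, 0  ⇒  2A = -36, A = -18.
Then Σ (y_i + y_{i+1})·c_i = -540, so ȳ = -540 / (6·(-18)) = 5.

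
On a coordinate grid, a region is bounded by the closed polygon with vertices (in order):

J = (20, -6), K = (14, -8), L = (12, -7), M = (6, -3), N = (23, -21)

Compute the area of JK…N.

76.5

Cross-terms: -76, -2, 6, -57, 282  ⇒  Σ = 153
Area = |Σ|/2 = 76.5.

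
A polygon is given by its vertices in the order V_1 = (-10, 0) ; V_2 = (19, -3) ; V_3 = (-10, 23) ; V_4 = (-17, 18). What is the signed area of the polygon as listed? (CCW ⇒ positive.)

Apply the shoelace formula: 2A = Σ (x_i·y_{i+1} − x_{i+1}·y_i), indices taken mod 4.
Cross-terms: 30, 407, 211, 180  ⇒  Σ = 828
Signed area = Σ/2 = 414 (positive ⇒ counter-clockwise traversal).

414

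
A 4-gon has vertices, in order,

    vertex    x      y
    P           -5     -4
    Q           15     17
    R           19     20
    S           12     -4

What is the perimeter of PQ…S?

|PQ| = √((20)² + (21)²) = √841 = 29
|QR| = √((4)² + (3)²) = √25 = 5
|RS| = √((-7)² + (-24)²) = √625 = 25
|SP| = √((-17)² + (0)²) = √289 = 17
Perimeter = 29 + 5 + 25 + 17 = 76.

76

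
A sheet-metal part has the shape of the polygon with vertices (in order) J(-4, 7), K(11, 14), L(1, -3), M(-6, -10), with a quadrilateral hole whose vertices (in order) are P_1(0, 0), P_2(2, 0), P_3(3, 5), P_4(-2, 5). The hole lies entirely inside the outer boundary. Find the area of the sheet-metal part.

Outer boundary:
Apply Gauss's area formula: 2A = Σ (x_i·y_{i+1} − x_{i+1}·y_i), indices taken mod 4.
J→K: (-4)(14) − (11)(7) = -133
K→L: (11)(-3) − (1)(14) = -47
L→M: (1)(-10) − (-6)(-3) = -28
M→J: (-6)(7) − (-4)(-10) = -82
Σ = -290
Area = |Σ|/2 = 145.
Hole:
Apply the shoelace formula: 2A = Σ (x_i·y_{i+1} − x_{i+1}·y_i), indices taken mod 4.
Cross-terms: 0, 10, 25, 0  ⇒  Σ = 35
Area = |Σ|/2 = 17.5.
Net area = 145 − 17.5 = 127.5.

127.5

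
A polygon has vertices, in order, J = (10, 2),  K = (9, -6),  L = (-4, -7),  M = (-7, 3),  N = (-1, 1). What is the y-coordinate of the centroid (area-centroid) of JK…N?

-545/242

Apply the shoelace formula. First the cross-terms c_i = x_i·y_{i+1} − x_{i+1}·y_i:
  -78, -87, -61, -4, -12  ⇒  2A = -242, A = -121.
Then Σ (y_i + y_{i+1})·c_i = 1635, so ȳ = 1635 / (6·(-121)) = -545/242.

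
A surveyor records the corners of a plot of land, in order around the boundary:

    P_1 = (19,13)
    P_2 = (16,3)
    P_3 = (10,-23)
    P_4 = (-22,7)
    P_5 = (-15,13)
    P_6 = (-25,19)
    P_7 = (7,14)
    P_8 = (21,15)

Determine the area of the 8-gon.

Σ = (-151) + (-398) + (-436) + (-181) + (40) + (-483) + (-189) + (-12) = -1810
Area = |Σ|/2 = 905.

905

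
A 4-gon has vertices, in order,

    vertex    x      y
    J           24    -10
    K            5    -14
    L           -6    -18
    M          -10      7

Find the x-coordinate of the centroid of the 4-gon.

184/75

Apply the shoelace (surveyor's) formula. First the cross-terms c_i = x_i·y_{i+1} − x_{i+1}·y_i:
  -286, -174, -222, -68  ⇒  2A = -750, A = -375.
Then Σ (x_i + x_{i+1})·c_i = -5520, so x̄ = -5520 / (6·(-375)) = 184/75.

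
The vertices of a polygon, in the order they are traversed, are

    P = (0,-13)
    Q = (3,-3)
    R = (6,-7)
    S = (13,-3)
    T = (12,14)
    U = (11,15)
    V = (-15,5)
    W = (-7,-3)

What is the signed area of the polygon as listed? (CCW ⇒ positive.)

402

Cross-terms: 39, -3, 73, 218, 26, 280, 80, 91  ⇒  Σ = 804
Signed area = Σ/2 = 402 (positive ⇒ counter-clockwise traversal).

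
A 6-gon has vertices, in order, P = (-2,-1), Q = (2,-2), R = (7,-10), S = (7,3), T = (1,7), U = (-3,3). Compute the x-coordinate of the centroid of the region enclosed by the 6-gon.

Apply the surveyor's formula. First the cross-terms c_i = x_i·y_{i+1} − x_{i+1}·y_i:
  6, -6, 91, 46, 24, 9  ⇒  2A = 170, A = 85.
Then Σ (x_i + x_{i+1})·c_i = 1495, so x̄ = 1495 / (6·85) = 299/102.

299/102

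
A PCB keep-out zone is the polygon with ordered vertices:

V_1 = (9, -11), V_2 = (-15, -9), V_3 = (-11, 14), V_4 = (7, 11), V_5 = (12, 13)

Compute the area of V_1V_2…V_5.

532

Apply the shoelace formula: 2A = Σ (x_i·y_{i+1} − x_{i+1}·y_i), indices taken mod 5.
Σ = (-246) + (-309) + (-219) + (-41) + (-249) = -1064
Area = |Σ|/2 = 532.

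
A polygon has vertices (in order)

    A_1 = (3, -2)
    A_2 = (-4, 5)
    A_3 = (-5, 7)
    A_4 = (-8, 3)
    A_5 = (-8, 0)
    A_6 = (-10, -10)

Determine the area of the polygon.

Apply the surveyor's formula: 2A = Σ (x_i·y_{i+1} − x_{i+1}·y_i), indices taken mod 6.
Σ = (7) + (-3) + (41) + (24) + (80) + (50) = 199
Area = |Σ|/2 = 99.5.

99.5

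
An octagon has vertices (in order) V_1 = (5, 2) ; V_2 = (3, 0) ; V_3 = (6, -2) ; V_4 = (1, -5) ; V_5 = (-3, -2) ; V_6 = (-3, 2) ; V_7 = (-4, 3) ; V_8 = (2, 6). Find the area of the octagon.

Apply the surveyor's formula: 2A = Σ (x_i·y_{i+1} − x_{i+1}·y_i), indices taken mod 8.
Cross-terms: -6, -6, -28, -17, -12, -1, -30, -26  ⇒  Σ = -126
Area = |Σ|/2 = 63.

63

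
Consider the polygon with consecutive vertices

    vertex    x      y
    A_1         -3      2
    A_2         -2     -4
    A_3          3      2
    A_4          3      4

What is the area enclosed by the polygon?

Apply Gauss's area formula: 2A = Σ (x_i·y_{i+1} − x_{i+1}·y_i), indices taken mod 4.
A_1→A_2: (-3)(-4) − (-2)(2) = 16
A_2→A_3: (-2)(2) − (3)(-4) = 8
A_3→A_4: (3)(4) − (3)(2) = 6
A_4→A_1: (3)(2) − (-3)(4) = 18
Σ = 48
Area = |Σ|/2 = 24.

24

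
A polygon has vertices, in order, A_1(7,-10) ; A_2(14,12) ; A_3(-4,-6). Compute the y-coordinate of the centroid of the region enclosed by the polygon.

Apply the shoelace formula. First the cross-terms c_i = x_i·y_{i+1} − x_{i+1}·y_i:
  224, -36, 82  ⇒  2A = 270, A = 135.
Then Σ (y_i + y_{i+1})·c_i = -1080, so ȳ = -1080 / (6·135) = -4/3.

-4/3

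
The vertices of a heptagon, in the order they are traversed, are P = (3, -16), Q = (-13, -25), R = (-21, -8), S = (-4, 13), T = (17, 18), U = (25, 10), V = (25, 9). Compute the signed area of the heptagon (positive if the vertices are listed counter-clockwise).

-1017

Apply Gauss's area formula: 2A = Σ (x_i·y_{i+1} − x_{i+1}·y_i), indices taken mod 7.
Cross-terms: -283, -421, -305, -293, -280, -25, -427  ⇒  Σ = -2034
Signed area = Σ/2 = -1017 (negative ⇒ clockwise traversal).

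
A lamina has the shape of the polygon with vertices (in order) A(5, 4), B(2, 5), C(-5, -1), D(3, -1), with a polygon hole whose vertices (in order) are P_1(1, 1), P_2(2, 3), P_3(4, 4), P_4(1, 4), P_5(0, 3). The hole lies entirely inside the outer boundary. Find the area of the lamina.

Outer boundary:
Cross-terms: 17, 23, 8, 17  ⇒  Σ = 65
Area = |Σ|/2 = 32.5.
Hole:
Apply Gauss's area formula: 2A = Σ (x_i·y_{i+1} − x_{i+1}·y_i), indices taken mod 5.
Cross-terms: 1, -4, 12, 3, -3  ⇒  Σ = 9
Area = |Σ|/2 = 4.5.
Net area = 32.5 − 4.5 = 28.

28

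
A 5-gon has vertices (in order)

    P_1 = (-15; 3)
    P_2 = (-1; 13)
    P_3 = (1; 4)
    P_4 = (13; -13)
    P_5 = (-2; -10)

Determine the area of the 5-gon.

Σ = (-192) + (-17) + (-65) + (-156) + (-156) = -586
Area = |Σ|/2 = 293.

293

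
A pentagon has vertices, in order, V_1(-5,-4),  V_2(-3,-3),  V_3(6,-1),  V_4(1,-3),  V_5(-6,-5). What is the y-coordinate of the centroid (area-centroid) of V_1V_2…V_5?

Apply the shoelace (surveyor's) formula. First the cross-terms c_i = x_i·y_{i+1} − x_{i+1}·y_i:
  3, 21, -17, -23, -1  ⇒  2A = -17, A = -8.5.
Then Σ (y_i + y_{i+1})·c_i = 156, so ȳ = 156 / (6·(-8.5)) = -52/17.

-52/17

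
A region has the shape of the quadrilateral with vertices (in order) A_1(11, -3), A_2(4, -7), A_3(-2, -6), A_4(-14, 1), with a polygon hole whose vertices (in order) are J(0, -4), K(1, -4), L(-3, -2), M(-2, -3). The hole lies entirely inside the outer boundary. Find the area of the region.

77.5

Outer boundary:
Apply the shoelace (surveyor's) formula: 2A = Σ (x_i·y_{i+1} − x_{i+1}·y_i), indices taken mod 4.
A_1→A_2: (11)(-7) − (4)(-3) = -65
A_2→A_3: (4)(-6) − (-2)(-7) = -38
A_3→A_4: (-2)(1) − (-14)(-6) = -86
A_4→A_1: (-14)(-3) − (11)(1) = 31
Σ = -158
Area = |Σ|/2 = 79.
Hole:
Apply the shoelace (surveyor's) formula: 2A = Σ (x_i·y_{i+1} − x_{i+1}·y_i), indices taken mod 4.
J→K: (0)(-4) − (1)(-4) = 4
K→L: (1)(-2) − (-3)(-4) = -14
L→M: (-3)(-3) − (-2)(-2) = 5
M→J: (-2)(-4) − (0)(-3) = 8
Σ = 3
Area = |Σ|/2 = 1.5.
Net area = 79 − 1.5 = 77.5.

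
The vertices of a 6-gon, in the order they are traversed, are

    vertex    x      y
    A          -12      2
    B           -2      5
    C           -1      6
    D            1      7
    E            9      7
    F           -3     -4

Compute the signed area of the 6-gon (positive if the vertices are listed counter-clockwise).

-100.5

Apply the surveyor's formula: 2A = Σ (x_i·y_{i+1} − x_{i+1}·y_i), indices taken mod 6.
Cross-terms: -56, -7, -13, -56, -15, -54  ⇒  Σ = -201
Signed area = Σ/2 = -100.5 (negative ⇒ clockwise traversal).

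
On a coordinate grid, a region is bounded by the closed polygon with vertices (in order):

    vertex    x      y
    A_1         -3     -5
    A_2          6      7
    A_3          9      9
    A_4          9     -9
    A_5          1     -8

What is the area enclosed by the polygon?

127

A_1→A_2: (-3)(7) − (6)(-5) = 9
A_2→A_3: (6)(9) − (9)(7) = -9
A_3→A_4: (9)(-9) − (9)(9) = -162
A_4→A_5: (9)(-8) − (1)(-9) = -63
A_5→A_1: (1)(-5) − (-3)(-8) = -29
Σ = -254
Area = |Σ|/2 = 127.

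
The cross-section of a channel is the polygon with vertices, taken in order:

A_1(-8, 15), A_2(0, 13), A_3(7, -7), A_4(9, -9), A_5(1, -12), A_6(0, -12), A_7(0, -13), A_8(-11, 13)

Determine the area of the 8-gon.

Cross-terms: -104, -91, 0, -99, -12, 0, -143, -61  ⇒  Σ = -510
Area = |Σ|/2 = 255.

255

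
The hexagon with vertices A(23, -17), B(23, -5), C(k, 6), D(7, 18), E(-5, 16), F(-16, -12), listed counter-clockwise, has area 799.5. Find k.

7

The doubled signed area Σ (x_i y_{i+1} − x_{i+1} y_i) is linear in k.
With k=0 it equals 1438; the coefficient of k is 23 (from the two edges through C).
So 23·k + 1438 = 2·799.5 = 1599 ⇒ k = 7.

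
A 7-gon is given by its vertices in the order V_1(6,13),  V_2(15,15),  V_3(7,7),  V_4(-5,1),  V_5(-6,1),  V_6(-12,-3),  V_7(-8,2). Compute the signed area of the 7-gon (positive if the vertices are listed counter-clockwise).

-98

Apply Gauss's area formula: 2A = Σ (x_i·y_{i+1} − x_{i+1}·y_i), indices taken mod 7.
Σ = (-105) + (0) + (42) + (1) + (30) + (-48) + (-116) = -196
Signed area = Σ/2 = -98 (negative ⇒ clockwise traversal).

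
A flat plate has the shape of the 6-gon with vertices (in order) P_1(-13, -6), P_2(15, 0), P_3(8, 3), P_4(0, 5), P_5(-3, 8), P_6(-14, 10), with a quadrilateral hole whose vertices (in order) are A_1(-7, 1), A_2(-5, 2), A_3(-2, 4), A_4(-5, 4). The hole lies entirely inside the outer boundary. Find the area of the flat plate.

Outer boundary:
Apply Gauss's area formula: 2A = Σ (x_i·y_{i+1} − x_{i+1}·y_i), indices taken mod 6.
Σ = (90) + (45) + (40) + (15) + (82) + (214) = 486
Area = |Σ|/2 = 243.
Hole:
Apply Gauss's area formula: 2A = Σ (x_i·y_{i+1} − x_{i+1}·y_i), indices taken mod 4.
Σ = (-9) + (-16) + (12) + (23) = 10
Area = |Σ|/2 = 5.
Net area = 243 − 5 = 238.

238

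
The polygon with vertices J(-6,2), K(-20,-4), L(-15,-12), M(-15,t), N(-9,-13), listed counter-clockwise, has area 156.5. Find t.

-25

The doubled signed area Σ (x_i y_{i+1} − x_{i+1} y_i) is linear in t.
With t=0 it equals 163; the coefficient of t is -6 (from the two edges through M).
So -6·t + 163 = 2·156.5 = 313 ⇒ t = -25.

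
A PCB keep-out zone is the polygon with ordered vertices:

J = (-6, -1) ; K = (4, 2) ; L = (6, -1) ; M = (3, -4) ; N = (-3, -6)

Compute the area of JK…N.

54

Apply the shoelace (surveyor's) formula: 2A = Σ (x_i·y_{i+1} − x_{i+1}·y_i), indices taken mod 5.
Σ = (-8) + (-16) + (-21) + (-30) + (-33) = -108
Area = |Σ|/2 = 54.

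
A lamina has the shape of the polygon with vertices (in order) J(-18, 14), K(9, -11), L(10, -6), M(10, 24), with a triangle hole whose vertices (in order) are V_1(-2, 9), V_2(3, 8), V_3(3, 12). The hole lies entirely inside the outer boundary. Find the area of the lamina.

490

Outer boundary:
Apply the shoelace (surveyor's) formula: 2A = Σ (x_i·y_{i+1} − x_{i+1}·y_i), indices taken mod 4.
J→K: (-18)(-11) − (9)(14) = 72
K→L: (9)(-6) − (10)(-11) = 56
L→M: (10)(24) − (10)(-6) = 300
M→J: (10)(14) − (-18)(24) = 572
Σ = 1000
Area = |Σ|/2 = 500.
Hole:
Apply the surveyor's formula: 2A = Σ (x_i·y_{i+1} − x_{i+1}·y_i), indices taken mod 3.
Cross-terms: -43, 12, 51  ⇒  Σ = 20
Area = |Σ|/2 = 10.
Net area = 500 − 10 = 490.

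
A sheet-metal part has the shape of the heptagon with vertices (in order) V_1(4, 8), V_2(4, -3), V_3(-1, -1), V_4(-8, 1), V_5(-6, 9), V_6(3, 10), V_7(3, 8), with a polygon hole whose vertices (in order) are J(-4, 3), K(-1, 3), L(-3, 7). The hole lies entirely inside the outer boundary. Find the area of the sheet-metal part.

Outer boundary:
V_1→V_2: (4)(-3) − (4)(8) = -44
V_2→V_3: (4)(-1) − (-1)(-3) = -7
V_3→V_4: (-1)(1) − (-8)(-1) = -9
V_4→V_5: (-8)(9) − (-6)(1) = -66
V_5→V_6: (-6)(10) − (3)(9) = -87
V_6→V_7: (3)(8) − (3)(10) = -6
V_7→V_1: (3)(8) − (4)(8) = -8
Σ = -227
Area = |Σ|/2 = 113.5.
Hole:
Apply Gauss's area formula: 2A = Σ (x_i·y_{i+1} − x_{i+1}·y_i), indices taken mod 3.
Cross-terms: -9, 2, 19  ⇒  Σ = 12
Area = |Σ|/2 = 6.
Net area = 113.5 − 6 = 107.5.

107.5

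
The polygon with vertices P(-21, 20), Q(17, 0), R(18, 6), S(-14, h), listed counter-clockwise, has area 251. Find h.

24

Write out the shoelace sum; only the two edges meeting at S involve h:
2·Area = [(18·h − (-14)·6) + ((-14)·20 − (-21)·h)] + -238
       = 39·h + -434 = 502
⇒ h = 24.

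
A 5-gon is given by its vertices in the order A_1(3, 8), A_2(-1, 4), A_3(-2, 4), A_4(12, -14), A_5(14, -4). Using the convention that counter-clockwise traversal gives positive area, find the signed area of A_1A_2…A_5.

138

Apply Gauss's area formula: 2A = Σ (x_i·y_{i+1} − x_{i+1}·y_i), indices taken mod 5.
A_1→A_2: (3)(4) − (-1)(8) = 20
A_2→A_3: (-1)(4) − (-2)(4) = 4
A_3→A_4: (-2)(-14) − (12)(4) = -20
A_4→A_5: (12)(-4) − (14)(-14) = 148
A_5→A_1: (14)(8) − (3)(-4) = 124
Σ = 276
Signed area = Σ/2 = 138 (positive ⇒ counter-clockwise traversal).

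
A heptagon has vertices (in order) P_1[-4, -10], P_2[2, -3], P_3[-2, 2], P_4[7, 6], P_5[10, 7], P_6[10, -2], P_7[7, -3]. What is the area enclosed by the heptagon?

Apply the shoelace formula: 2A = Σ (x_i·y_{i+1} − x_{i+1}·y_i), indices taken mod 7.
Σ = (32) + (-2) + (-26) + (-11) + (-90) + (-16) + (-82) = -195
Area = |Σ|/2 = 97.5.

97.5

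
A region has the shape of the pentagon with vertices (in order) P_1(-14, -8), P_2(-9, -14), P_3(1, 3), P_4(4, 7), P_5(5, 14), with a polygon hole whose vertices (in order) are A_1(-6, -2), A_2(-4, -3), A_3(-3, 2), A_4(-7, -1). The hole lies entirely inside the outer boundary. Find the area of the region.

132.5

Outer boundary:
Apply the shoelace (surveyor's) formula: 2A = Σ (x_i·y_{i+1} − x_{i+1}·y_i), indices taken mod 5.
Σ = (124) + (-13) + (-5) + (21) + (156) = 283
Area = |Σ|/2 = 141.5.
Hole:
Apply Gauss's area formula: 2A = Σ (x_i·y_{i+1} − x_{i+1}·y_i), indices taken mod 4.
Cross-terms: 10, -17, 17, 8  ⇒  Σ = 18
Area = |Σ|/2 = 9.
Net area = 141.5 − 9 = 132.5.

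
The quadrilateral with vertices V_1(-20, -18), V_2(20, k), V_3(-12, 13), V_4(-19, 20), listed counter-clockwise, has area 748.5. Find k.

The doubled signed area Σ (x_i y_{i+1} − x_{i+1} y_i) is linear in k.
With k=0 it equals 1369; the coefficient of k is -8 (from the two edges through V_2).
So -8·k + 1369 = 2·748.5 = 1497 ⇒ k = -16.

-16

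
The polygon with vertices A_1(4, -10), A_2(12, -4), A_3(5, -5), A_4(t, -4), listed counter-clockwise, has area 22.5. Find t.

3

The doubled signed area Σ (x_i y_{i+1} − x_{i+1} y_i) is linear in t.
With t=0 it equals 60; the coefficient of t is -5 (from the two edges through A_4).
So -5·t + 60 = 2·22.5 = 45 ⇒ t = 3.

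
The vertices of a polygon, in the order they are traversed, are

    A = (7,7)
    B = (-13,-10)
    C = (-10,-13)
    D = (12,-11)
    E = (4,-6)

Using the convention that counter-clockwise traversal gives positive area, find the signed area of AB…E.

199

Apply the shoelace (surveyor's) formula: 2A = Σ (x_i·y_{i+1} − x_{i+1}·y_i), indices taken mod 5.
A→B: (7)(-10) − (-13)(7) = 21
B→C: (-13)(-13) − (-10)(-10) = 69
C→D: (-10)(-11) − (12)(-13) = 266
D→E: (12)(-6) − (4)(-11) = -28
E→A: (4)(7) − (7)(-6) = 70
Σ = 398
Signed area = Σ/2 = 199 (positive ⇒ counter-clockwise traversal).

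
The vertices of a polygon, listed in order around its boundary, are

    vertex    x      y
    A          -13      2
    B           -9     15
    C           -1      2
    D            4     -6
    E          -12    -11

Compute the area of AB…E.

232.5

Apply the surveyor's formula: 2A = Σ (x_i·y_{i+1} − x_{i+1}·y_i), indices taken mod 5.
A→B: (-13)(15) − (-9)(2) = -177
B→C: (-9)(2) − (-1)(15) = -3
C→D: (-1)(-6) − (4)(2) = -2
D→E: (4)(-11) − (-12)(-6) = -116
E→A: (-12)(2) − (-13)(-11) = -167
Σ = -465
Area = |Σ|/2 = 232.5.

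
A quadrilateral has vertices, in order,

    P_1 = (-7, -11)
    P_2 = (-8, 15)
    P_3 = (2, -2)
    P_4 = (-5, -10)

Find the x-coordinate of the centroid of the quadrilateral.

-361/84

Apply the surveyor's formula. First the cross-terms c_i = x_i·y_{i+1} − x_{i+1}·y_i:
  -193, -14, -30, -15  ⇒  2A = -252, A = -126.
Then Σ (x_i + x_{i+1})·c_i = 3249, so x̄ = 3249 / (6·(-126)) = -361/84.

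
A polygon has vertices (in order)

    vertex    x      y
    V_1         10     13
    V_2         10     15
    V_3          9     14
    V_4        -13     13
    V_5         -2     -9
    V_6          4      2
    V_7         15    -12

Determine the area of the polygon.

368

Σ = (20) + (5) + (299) + (143) + (32) + (-78) + (315) = 736
Area = |Σ|/2 = 368.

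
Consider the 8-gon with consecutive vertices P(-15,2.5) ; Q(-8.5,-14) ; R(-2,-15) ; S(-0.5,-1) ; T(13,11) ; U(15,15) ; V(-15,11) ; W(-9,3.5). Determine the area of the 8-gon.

414.625

Apply the surveyor's formula: 2A = Σ (x_i·y_{i+1} − x_{i+1}·y_i), indices taken mod 8.
P→Q: (-15)(-14) − (-8.5)(2.5) = 231.25
Q→R: (-8.5)(-15) − (-2)(-14) = 99.5
R→S: (-2)(-1) − (-0.5)(-15) = -5.5
S→T: (-0.5)(11) − (13)(-1) = 7.5
T→U: (13)(15) − (15)(11) = 30
U→V: (15)(11) − (-15)(15) = 390
V→W: (-15)(3.5) − (-9)(11) = 46.5
W→P: (-9)(2.5) − (-15)(3.5) = 30
Σ = 829.25
Area = |Σ|/2 = 414.625.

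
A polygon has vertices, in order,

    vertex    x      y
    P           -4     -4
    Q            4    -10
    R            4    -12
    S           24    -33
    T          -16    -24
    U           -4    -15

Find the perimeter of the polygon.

108

|PQ| = √((8)² + (-6)²) = √100 = 10
|QR| = √((0)² + (-2)²) = √4 = 2
|RS| = √((20)² + (-21)²) = √841 = 29
|ST| = √((-40)² + (9)²) = √1681 = 41
|TU| = √((12)² + (9)²) = √225 = 15
|UP| = √((0)² + (11)²) = √121 = 11
Perimeter = 10 + 2 + 29 + 41 + 15 + 11 = 108.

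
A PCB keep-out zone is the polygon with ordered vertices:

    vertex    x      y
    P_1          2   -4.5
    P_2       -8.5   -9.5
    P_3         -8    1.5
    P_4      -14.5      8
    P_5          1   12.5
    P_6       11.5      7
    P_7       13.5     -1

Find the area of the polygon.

339.5

Apply the shoelace formula: 2A = Σ (x_i·y_{i+1} − x_{i+1}·y_i), indices taken mod 7.
P_1→P_2: (2)(-9.5) − (-8.5)(-4.5) = -57.25
P_2→P_3: (-8.5)(1.5) − (-8)(-9.5) = -88.75
P_3→P_4: (-8)(8) − (-14.5)(1.5) = -42.25
P_4→P_5: (-14.5)(12.5) − (1)(8) = -189.25
P_5→P_6: (1)(7) − (11.5)(12.5) = -136.75
P_6→P_7: (11.5)(-1) − (13.5)(7) = -106
P_7→P_1: (13.5)(-4.5) − (2)(-1) = -58.75
Σ = -679
Area = |Σ|/2 = 339.5.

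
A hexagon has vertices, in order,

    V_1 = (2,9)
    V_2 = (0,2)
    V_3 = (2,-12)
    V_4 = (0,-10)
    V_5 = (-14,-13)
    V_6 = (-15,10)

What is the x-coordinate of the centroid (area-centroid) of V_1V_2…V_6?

-7

Apply the surveyor's formula. First the cross-terms c_i = x_i·y_{i+1} − x_{i+1}·y_i:
  4, -4, -20, -140, -335, -155  ⇒  2A = -650, A = -325.
Then Σ (x_i + x_{i+1})·c_i = 13650, so x̄ = 13650 / (6·(-325)) = -7.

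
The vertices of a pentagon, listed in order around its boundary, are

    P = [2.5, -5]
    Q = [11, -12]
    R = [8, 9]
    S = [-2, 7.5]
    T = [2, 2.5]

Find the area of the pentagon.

Apply Gauss's area formula: 2A = Σ (x_i·y_{i+1} − x_{i+1}·y_i), indices taken mod 5.
Cross-terms: 25, 195, 78, -20, -16.25  ⇒  Σ = 261.75
Area = |Σ|/2 = 130.875.

130.875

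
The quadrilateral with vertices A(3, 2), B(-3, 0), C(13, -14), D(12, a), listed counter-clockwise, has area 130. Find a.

2

The doubled signed area Σ (x_i y_{i+1} − x_{i+1} y_i) is linear in a.
With a=0 it equals 240; the coefficient of a is 10 (from the two edges through D).
So 10·a + 240 = 2·130 = 260 ⇒ a = 2.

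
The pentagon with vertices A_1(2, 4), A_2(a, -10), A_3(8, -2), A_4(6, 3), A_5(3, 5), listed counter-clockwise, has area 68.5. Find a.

-3

The doubled signed area Σ (x_i y_{i+1} − x_{i+1} y_i) is linear in a.
With a=0 it equals 119; the coefficient of a is -6 (from the two edges through A_2).
So -6·a + 119 = 2·68.5 = 137 ⇒ a = -3.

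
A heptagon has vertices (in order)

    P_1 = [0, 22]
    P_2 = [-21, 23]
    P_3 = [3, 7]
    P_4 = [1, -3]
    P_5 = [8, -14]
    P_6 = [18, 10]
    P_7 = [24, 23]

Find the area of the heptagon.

637

Apply the shoelace (surveyor's) formula: 2A = Σ (x_i·y_{i+1} − x_{i+1}·y_i), indices taken mod 7.
Cross-terms: 462, -216, -16, 10, 332, 174, 528  ⇒  Σ = 1274
Area = |Σ|/2 = 637.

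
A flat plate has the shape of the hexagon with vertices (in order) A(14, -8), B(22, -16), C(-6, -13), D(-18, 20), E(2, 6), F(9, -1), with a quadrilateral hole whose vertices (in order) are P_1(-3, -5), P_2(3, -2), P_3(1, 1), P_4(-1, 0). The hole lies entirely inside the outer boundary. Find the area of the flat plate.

Outer boundary:
A→B: (14)(-16) − (22)(-8) = -48
B→C: (22)(-13) − (-6)(-16) = -382
C→D: (-6)(20) − (-18)(-13) = -354
D→E: (-18)(6) − (2)(20) = -148
E→F: (2)(-1) − (9)(6) = -56
F→A: (9)(-8) − (14)(-1) = -58
Σ = -1046
Area = |Σ|/2 = 523.
Hole:
Apply Gauss's area formula: 2A = Σ (x_i·y_{i+1} − x_{i+1}·y_i), indices taken mod 4.
Σ = (21) + (5) + (1) + (5) = 32
Area = |Σ|/2 = 16.
Net area = 523 − 16 = 507.

507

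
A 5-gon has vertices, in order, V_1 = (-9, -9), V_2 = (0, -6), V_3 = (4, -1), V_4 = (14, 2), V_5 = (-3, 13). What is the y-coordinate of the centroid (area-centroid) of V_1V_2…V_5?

Apply the shoelace formula. First the cross-terms c_i = x_i·y_{i+1} − x_{i+1}·y_i:
  54, 24, 22, 188, 144  ⇒  2A = 432, A = 216.
Then Σ (y_i + y_{i+1})·c_i = 2440, so ȳ = 2440 / (6·216) = 305/162.

305/162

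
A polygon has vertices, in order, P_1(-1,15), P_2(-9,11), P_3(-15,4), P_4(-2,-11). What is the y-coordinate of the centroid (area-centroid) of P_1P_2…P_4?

Apply the shoelace formula. First the cross-terms c_i = x_i·y_{i+1} − x_{i+1}·y_i:
  124, 129, 173, -41  ⇒  2A = 385, A = 192.5.
Then Σ (y_i + y_{i+1})·c_i = 3784, so ȳ = 3784 / (6·192.5) = 344/105.

344/105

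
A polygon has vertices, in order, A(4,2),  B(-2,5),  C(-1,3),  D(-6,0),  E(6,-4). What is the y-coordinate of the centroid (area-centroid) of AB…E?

2/9

Apply Gauss's area formula. First the cross-terms c_i = x_i·y_{i+1} − x_{i+1}·y_i:
  24, -1, 18, 24, 28  ⇒  2A = 93, A = 46.5.
Then Σ (y_i + y_{i+1})·c_i = 62, so ȳ = 62 / (6·46.5) = 2/9.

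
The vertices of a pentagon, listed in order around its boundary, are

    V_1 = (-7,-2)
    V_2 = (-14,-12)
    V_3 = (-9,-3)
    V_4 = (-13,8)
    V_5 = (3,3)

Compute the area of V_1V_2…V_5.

84.5

Σ = (56) + (-66) + (-111) + (-63) + (15) = -169
Area = |Σ|/2 = 84.5.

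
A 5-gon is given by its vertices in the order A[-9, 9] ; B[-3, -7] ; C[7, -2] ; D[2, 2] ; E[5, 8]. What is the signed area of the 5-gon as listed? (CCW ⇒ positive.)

Apply the shoelace formula: 2A = Σ (x_i·y_{i+1} − x_{i+1}·y_i), indices taken mod 5.
A→B: (-9)(-7) − (-3)(9) = 90
B→C: (-3)(-2) − (7)(-7) = 55
C→D: (7)(2) − (2)(-2) = 18
D→E: (2)(8) − (5)(2) = 6
E→A: (5)(9) − (-9)(8) = 117
Σ = 286
Signed area = Σ/2 = 143 (positive ⇒ counter-clockwise traversal).

143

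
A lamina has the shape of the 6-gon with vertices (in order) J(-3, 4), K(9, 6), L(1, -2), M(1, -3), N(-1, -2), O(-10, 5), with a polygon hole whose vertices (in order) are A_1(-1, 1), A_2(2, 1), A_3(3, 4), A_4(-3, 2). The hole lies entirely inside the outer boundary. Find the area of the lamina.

57.5

Outer boundary:
Apply the shoelace (surveyor's) formula: 2A = Σ (x_i·y_{i+1} − x_{i+1}·y_i), indices taken mod 6.
Σ = (-54) + (-24) + (-1) + (-5) + (-25) + (-25) = -134
Area = |Σ|/2 = 67.
Hole:
Apply Gauss's area formula: 2A = Σ (x_i·y_{i+1} − x_{i+1}·y_i), indices taken mod 4.
Σ = (-3) + (5) + (18) + (-1) = 19
Area = |Σ|/2 = 9.5.
Net area = 67 − 9.5 = 57.5.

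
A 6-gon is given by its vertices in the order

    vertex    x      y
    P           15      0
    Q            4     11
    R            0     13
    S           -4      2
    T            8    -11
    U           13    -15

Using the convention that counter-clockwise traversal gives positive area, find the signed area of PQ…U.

272.5

P→Q: (15)(11) − (4)(0) = 165
Q→R: (4)(13) − (0)(11) = 52
R→S: (0)(2) − (-4)(13) = 52
S→T: (-4)(-11) − (8)(2) = 28
T→U: (8)(-15) − (13)(-11) = 23
U→P: (13)(0) − (15)(-15) = 225
Σ = 545
Signed area = Σ/2 = 272.5 (positive ⇒ counter-clockwise traversal).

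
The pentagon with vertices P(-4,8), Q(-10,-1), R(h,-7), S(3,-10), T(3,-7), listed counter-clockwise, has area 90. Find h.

The doubled signed area Σ (x_i y_{i+1} − x_{i+1} y_i) is linear in h.
With h=0 it equals 180; the coefficient of h is -9 (from the two edges through R).
So -9·h + 180 = 2·90 = 180 ⇒ h = 0.

0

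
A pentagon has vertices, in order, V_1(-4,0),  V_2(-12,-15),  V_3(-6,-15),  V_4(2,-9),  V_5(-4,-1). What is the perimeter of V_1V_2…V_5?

44

|V_1V_2| = √((-8)² + (-15)²) = √289 = 17
|V_2V_3| = √((6)² + (0)²) = √36 = 6
|V_3V_4| = √((8)² + (6)²) = √100 = 10
|V_4V_5| = √((-6)² + (8)²) = √100 = 10
|V_5V_1| = √((0)² + (1)²) = √1 = 1
Perimeter = 17 + 6 + 10 + 10 + 1 = 44.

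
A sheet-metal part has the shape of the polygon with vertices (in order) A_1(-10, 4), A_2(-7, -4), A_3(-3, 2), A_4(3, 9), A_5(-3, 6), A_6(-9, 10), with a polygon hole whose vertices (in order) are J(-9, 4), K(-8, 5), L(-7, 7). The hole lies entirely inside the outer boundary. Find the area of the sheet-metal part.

70.5

Outer boundary:
A_1→A_2: (-10)(-4) − (-7)(4) = 68
A_2→A_3: (-7)(2) − (-3)(-4) = -26
A_3→A_4: (-3)(9) − (3)(2) = -33
A_4→A_5: (3)(6) − (-3)(9) = 45
A_5→A_6: (-3)(10) − (-9)(6) = 24
A_6→A_1: (-9)(4) − (-10)(10) = 64
Σ = 142
Area = |Σ|/2 = 71.
Hole:
Apply the shoelace (surveyor's) formula: 2A = Σ (x_i·y_{i+1} − x_{i+1}·y_i), indices taken mod 3.
Cross-terms: -13, -21, 35  ⇒  Σ = 1
Area = |Σ|/2 = 0.5.
Net area = 71 − 0.5 = 70.5.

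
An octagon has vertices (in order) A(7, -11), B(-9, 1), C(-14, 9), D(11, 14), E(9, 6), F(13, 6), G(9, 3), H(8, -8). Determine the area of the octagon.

Cross-terms: -92, -67, -295, -60, -24, -15, -96, -32  ⇒  Σ = -681
Area = |Σ|/2 = 340.5.

340.5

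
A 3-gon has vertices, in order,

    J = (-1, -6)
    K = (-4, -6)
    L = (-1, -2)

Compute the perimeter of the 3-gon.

|JK| = √((-3)² + (0)²) = √9 = 3
|KL| = √((3)² + (4)²) = √25 = 5
|LJ| = √((0)² + (-4)²) = √16 = 4
Perimeter = 3 + 5 + 4 = 12.

12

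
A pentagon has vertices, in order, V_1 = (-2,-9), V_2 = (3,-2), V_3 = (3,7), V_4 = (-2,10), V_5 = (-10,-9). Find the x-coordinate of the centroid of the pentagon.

Apply the shoelace (surveyor's) formula. First the cross-terms c_i = x_i·y_{i+1} − x_{i+1}·y_i:
  31, 27, 44, 118, 72  ⇒  2A = 292, A = 146.
Then Σ (x_i + x_{i+1})·c_i = -2043, so x̄ = -2043 / (6·146) = -681/292.

-681/292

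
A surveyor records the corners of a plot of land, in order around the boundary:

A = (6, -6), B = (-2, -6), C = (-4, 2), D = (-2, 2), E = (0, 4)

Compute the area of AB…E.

56

Apply Gauss's area formula: 2A = Σ (x_i·y_{i+1} − x_{i+1}·y_i), indices taken mod 5.
Σ = (-48) + (-28) + (-4) + (-8) + (-24) = -112
Area = |Σ|/2 = 56.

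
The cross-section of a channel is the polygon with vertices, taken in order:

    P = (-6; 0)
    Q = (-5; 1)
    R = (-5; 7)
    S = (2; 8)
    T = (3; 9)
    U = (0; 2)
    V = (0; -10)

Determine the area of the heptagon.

75

Apply Gauss's area formula: 2A = Σ (x_i·y_{i+1} − x_{i+1}·y_i), indices taken mod 7.
Cross-terms: -6, -30, -54, -6, 6, 0, -60  ⇒  Σ = -150
Area = |Σ|/2 = 75.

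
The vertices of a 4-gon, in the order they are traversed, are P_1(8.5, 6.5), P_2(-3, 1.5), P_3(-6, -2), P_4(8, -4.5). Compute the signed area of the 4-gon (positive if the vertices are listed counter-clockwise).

90.25

Σ = (32.25) + (15) + (43) + (90.25) = 180.5
Signed area = Σ/2 = 90.25 (positive ⇒ counter-clockwise traversal).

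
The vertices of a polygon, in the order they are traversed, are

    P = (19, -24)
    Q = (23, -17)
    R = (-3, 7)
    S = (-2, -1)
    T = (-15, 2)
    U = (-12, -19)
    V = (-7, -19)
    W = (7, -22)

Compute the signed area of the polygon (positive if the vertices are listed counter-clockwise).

639

Σ = (229) + (110) + (17) + (-19) + (309) + (95) + (287) + (250) = 1278
Signed area = Σ/2 = 639 (positive ⇒ counter-clockwise traversal).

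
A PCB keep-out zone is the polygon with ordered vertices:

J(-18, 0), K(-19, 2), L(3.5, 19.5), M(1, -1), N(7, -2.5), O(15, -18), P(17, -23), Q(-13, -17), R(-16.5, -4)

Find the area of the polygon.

Σ = (-36) + (-377.5) + (-23) + (4.5) + (-88.5) + (-39) + (-588) + (-228.5) + (-72) = -1448
Area = |Σ|/2 = 724.

724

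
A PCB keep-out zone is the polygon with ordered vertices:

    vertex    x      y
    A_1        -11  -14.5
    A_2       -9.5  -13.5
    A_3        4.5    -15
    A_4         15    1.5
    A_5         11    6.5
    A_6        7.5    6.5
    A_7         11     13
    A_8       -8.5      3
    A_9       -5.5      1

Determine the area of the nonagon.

408.875

A_1→A_2: (-11)(-13.5) − (-9.5)(-14.5) = 10.75
A_2→A_3: (-9.5)(-15) − (4.5)(-13.5) = 203.25
A_3→A_4: (4.5)(1.5) − (15)(-15) = 231.75
A_4→A_5: (15)(6.5) − (11)(1.5) = 81
A_5→A_6: (11)(6.5) − (7.5)(6.5) = 22.75
A_6→A_7: (7.5)(13) − (11)(6.5) = 26
A_7→A_8: (11)(3) − (-8.5)(13) = 143.5
A_8→A_9: (-8.5)(1) − (-5.5)(3) = 8
A_9→A_1: (-5.5)(-14.5) − (-11)(1) = 90.75
Σ = 817.75
Area = |Σ|/2 = 408.875.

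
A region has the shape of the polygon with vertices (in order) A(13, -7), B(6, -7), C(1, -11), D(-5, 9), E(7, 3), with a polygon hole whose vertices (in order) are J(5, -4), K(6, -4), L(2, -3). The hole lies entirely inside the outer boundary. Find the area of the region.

159.5

Outer boundary:
Apply the shoelace formula: 2A = Σ (x_i·y_{i+1} − x_{i+1}·y_i), indices taken mod 5.
A→B: (13)(-7) − (6)(-7) = -49
B→C: (6)(-11) − (1)(-7) = -59
C→D: (1)(9) − (-5)(-11) = -46
D→E: (-5)(3) − (7)(9) = -78
E→A: (7)(-7) − (13)(3) = -88
Σ = -320
Area = |Σ|/2 = 160.
Hole:
Apply the shoelace formula: 2A = Σ (x_i·y_{i+1} − x_{i+1}·y_i), indices taken mod 3.
J→K: (5)(-4) − (6)(-4) = 4
K→L: (6)(-3) − (2)(-4) = -10
L→J: (2)(-4) − (5)(-3) = 7
Σ = 1
Area = |Σ|/2 = 0.5.
Net area = 160 − 0.5 = 159.5.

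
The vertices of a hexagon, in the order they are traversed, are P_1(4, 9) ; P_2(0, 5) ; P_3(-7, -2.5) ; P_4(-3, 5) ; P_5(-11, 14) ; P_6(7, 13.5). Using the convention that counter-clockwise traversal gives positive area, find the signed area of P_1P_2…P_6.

-106

Apply the surveyor's formula: 2A = Σ (x_i·y_{i+1} − x_{i+1}·y_i), indices taken mod 6.
Cross-terms: 20, 35, -42.5, 13, -246.5, 9  ⇒  Σ = -212
Signed area = Σ/2 = -106 (negative ⇒ clockwise traversal).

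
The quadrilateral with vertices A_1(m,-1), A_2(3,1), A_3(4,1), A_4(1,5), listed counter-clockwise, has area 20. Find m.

Write out the shoelace sum; only the two edges meeting at A_1 involve m:
2·Area = [(1·(-1) − m·5) + (m·1 − 3·(-1))] + 18
       = -4·m + 20 = 40
⇒ m = -5.

-5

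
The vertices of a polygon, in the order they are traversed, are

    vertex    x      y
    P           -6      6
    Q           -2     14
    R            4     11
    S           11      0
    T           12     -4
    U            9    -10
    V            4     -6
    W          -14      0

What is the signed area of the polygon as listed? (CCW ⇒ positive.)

Apply Gauss's area formula: 2A = Σ (x_i·y_{i+1} − x_{i+1}·y_i), indices taken mod 8.
Cross-terms: -72, -78, -121, -44, -84, -14, -84, -84  ⇒  Σ = -581
Signed area = Σ/2 = -290.5 (negative ⇒ clockwise traversal).

-290.5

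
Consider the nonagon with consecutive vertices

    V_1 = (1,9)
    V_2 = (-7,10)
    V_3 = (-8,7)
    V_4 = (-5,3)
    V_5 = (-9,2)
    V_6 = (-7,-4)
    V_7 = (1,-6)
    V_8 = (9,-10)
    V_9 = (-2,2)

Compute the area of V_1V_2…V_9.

Apply the shoelace (surveyor's) formula: 2A = Σ (x_i·y_{i+1} − x_{i+1}·y_i), indices taken mod 9.
Σ = (73) + (31) + (11) + (17) + (50) + (46) + (44) + (-2) + (-20) = 250
Area = |Σ|/2 = 125.

125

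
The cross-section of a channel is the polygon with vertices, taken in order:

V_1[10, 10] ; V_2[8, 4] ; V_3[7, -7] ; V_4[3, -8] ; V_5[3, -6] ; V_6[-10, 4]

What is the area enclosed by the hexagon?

Cross-terms: -40, -84, -35, 6, -48, -140  ⇒  Σ = -341
Area = |Σ|/2 = 170.5.

170.5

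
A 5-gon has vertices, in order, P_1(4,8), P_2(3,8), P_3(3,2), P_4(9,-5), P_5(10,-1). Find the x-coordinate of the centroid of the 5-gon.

Apply Gauss's area formula. First the cross-terms c_i = x_i·y_{i+1} − x_{i+1}·y_i:
  8, -18, -33, 41, 84  ⇒  2A = 82, A = 41.
Then Σ (x_i + x_{i+1})·c_i = 1507, so x̄ = 1507 / (6·41) = 1507/246.

1507/246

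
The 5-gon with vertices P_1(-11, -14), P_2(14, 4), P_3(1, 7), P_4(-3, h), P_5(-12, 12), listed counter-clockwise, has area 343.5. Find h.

12

The doubled signed area Σ (x_i y_{i+1} − x_{i+1} y_i) is linear in h.
With h=0 it equals 531; the coefficient of h is 13 (from the two edges through P_4).
So 13·h + 531 = 2·343.5 = 687 ⇒ h = 12.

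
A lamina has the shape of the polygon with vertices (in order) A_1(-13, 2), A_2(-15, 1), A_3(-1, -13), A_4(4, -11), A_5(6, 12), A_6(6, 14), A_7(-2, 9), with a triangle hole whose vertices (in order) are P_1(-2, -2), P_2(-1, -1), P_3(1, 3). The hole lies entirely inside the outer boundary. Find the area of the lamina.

297.5

Outer boundary:
Apply the shoelace (surveyor's) formula: 2A = Σ (x_i·y_{i+1} − x_{i+1}·y_i), indices taken mod 7.
Σ = (17) + (196) + (63) + (114) + (12) + (82) + (113) = 597
Area = |Σ|/2 = 298.5.
Hole:
Apply the shoelace formula: 2A = Σ (x_i·y_{i+1} − x_{i+1}·y_i), indices taken mod 3.
Σ = (0) + (-2) + (4) = 2
Area = |Σ|/2 = 1.
Net area = 298.5 − 1 = 297.5.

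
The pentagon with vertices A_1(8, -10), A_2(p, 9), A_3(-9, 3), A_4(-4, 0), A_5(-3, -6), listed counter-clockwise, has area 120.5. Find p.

-2

Write out the shoelace sum; only the two edges meeting at A_2 involve p:
2·Area = [(8·9 − p·(-10)) + (p·3 − (-9)·9)] + 114
       = 13·p + 267 = 241
⇒ p = -2.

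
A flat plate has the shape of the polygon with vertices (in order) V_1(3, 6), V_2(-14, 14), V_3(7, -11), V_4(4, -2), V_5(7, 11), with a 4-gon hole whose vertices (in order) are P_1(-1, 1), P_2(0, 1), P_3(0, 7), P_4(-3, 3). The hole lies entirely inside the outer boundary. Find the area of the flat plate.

129.5

Outer boundary:
Cross-terms: 126, 56, 30, 58, 9  ⇒  Σ = 279
Area = |Σ|/2 = 139.5.
Hole:
Σ = (-1) + (0) + (21) + (0) = 20
Area = |Σ|/2 = 10.
Net area = 139.5 − 10 = 129.5.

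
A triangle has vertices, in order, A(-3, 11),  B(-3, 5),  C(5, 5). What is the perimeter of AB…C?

24

|AB| = √((0)² + (-6)²) = √36 = 6
|BC| = √((8)² + (0)²) = √64 = 8
|CA| = √((-8)² + (6)²) = √100 = 10
Perimeter = 6 + 8 + 10 = 24.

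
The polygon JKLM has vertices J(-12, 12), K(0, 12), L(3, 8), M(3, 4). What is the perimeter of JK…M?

38

|JK| = √((12)² + (0)²) = √144 = 12
|KL| = √((3)² + (-4)²) = √25 = 5
|LM| = √((0)² + (-4)²) = √16 = 4
|MJ| = √((-15)² + (8)²) = √289 = 17
Perimeter = 12 + 5 + 4 + 17 = 38.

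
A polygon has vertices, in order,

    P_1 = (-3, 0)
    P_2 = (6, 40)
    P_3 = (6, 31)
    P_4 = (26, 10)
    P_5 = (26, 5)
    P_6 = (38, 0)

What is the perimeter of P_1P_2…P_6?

|P_1P_2| = √((9)² + (40)²) = √1681 = 41
|P_2P_3| = √((0)² + (-9)²) = √81 = 9
|P_3P_4| = √((20)² + (-21)²) = √841 = 29
|P_4P_5| = √((0)² + (-5)²) = √25 = 5
|P_5P_6| = √((12)² + (-5)²) = √169 = 13
|P_6P_1| = √((-41)² + (0)²) = √1681 = 41
Perimeter = 41 + 9 + 29 + 5 + 13 + 41 = 138.

138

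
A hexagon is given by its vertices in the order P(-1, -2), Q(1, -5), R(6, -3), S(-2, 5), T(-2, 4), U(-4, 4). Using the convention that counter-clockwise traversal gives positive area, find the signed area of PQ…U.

Apply the shoelace formula: 2A = Σ (x_i·y_{i+1} − x_{i+1}·y_i), indices taken mod 6.
Σ = (7) + (27) + (24) + (2) + (8) + (12) = 80
Signed area = Σ/2 = 40 (positive ⇒ counter-clockwise traversal).

40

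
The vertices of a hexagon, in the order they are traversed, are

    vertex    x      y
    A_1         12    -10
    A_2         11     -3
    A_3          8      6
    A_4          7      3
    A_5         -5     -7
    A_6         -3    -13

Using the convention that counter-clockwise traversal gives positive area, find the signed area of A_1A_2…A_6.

171

A_1→A_2: (12)(-3) − (11)(-10) = 74
A_2→A_3: (11)(6) − (8)(-3) = 90
A_3→A_4: (8)(3) − (7)(6) = -18
A_4→A_5: (7)(-7) − (-5)(3) = -34
A_5→A_6: (-5)(-13) − (-3)(-7) = 44
A_6→A_1: (-3)(-10) − (12)(-13) = 186
Σ = 342
Signed area = Σ/2 = 171 (positive ⇒ counter-clockwise traversal).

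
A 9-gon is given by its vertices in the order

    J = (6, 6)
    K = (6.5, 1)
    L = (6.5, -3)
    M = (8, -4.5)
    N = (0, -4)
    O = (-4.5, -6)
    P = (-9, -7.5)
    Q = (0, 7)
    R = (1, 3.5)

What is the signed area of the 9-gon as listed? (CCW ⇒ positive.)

-109.75

J→K: (6)(1) − (6.5)(6) = -33
K→L: (6.5)(-3) − (6.5)(1) = -26
L→M: (6.5)(-4.5) − (8)(-3) = -5.25
M→N: (8)(-4) − (0)(-4.5) = -32
N→O: (0)(-6) − (-4.5)(-4) = -18
O→P: (-4.5)(-7.5) − (-9)(-6) = -20.25
P→Q: (-9)(7) − (0)(-7.5) = -63
Q→R: (0)(3.5) − (1)(7) = -7
R→J: (1)(6) − (6)(3.5) = -15
Σ = -219.5
Signed area = Σ/2 = -109.75 (negative ⇒ clockwise traversal).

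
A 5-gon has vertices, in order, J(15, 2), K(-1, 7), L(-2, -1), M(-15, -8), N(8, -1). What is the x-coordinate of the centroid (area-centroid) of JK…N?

Apply the shoelace formula. First the cross-terms c_i = x_i·y_{i+1} − x_{i+1}·y_i:
  107, 15, 1, 79, 31  ⇒  2A = 233, A = 116.5.
Then Σ (x_i + x_{i+1})·c_i = 1596, so x̄ = 1596 / (6·116.5) = 532/233.

532/233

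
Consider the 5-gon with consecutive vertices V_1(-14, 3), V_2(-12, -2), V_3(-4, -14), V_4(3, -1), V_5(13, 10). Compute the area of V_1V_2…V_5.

246

Apply the surveyor's formula: 2A = Σ (x_i·y_{i+1} − x_{i+1}·y_i), indices taken mod 5.
Σ = (64) + (160) + (46) + (43) + (179) = 492
Area = |Σ|/2 = 246.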